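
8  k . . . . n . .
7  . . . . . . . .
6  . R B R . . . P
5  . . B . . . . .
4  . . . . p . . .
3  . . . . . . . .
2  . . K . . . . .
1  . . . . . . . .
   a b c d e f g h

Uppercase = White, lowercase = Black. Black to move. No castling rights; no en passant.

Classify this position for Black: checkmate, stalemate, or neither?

Black to move; black king on a8.
In check: yes, from the white bishop on c6.
King squares — a7: available; b7: attacked by Rb6; b8: attacked by Rb6.
Legal moves for Black: Ka7.
Black is in check but has 1 legal move → neither.

neither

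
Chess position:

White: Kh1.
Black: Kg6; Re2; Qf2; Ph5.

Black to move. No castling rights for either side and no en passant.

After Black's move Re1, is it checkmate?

yes

After Re1: white king on h1; in check: yes, from the black rook on e1.
King squares — g1: attacked by Re1; g2: attacked by Qf2; h2: attacked by Qf2.
White has no legal moves → checkmate.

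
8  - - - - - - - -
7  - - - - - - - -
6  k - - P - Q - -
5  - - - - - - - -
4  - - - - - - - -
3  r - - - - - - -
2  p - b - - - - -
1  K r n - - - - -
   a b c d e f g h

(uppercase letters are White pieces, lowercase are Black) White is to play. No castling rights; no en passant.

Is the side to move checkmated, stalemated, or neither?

checkmate

White to move; white king on a1.
In check: yes, from the black rook on b1.
King squares — b1: attacked by Pa2; a2: attacked by Nc1; b2: attacked by Rb1.
Legal moves for White: none.
In check with no legal moves → checkmate.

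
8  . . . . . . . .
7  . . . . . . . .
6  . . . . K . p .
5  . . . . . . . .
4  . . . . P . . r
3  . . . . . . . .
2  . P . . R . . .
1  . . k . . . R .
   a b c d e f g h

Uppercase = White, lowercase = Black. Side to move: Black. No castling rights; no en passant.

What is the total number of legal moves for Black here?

Black to move; king on c1.
In check: yes, from the white rook on g1.
Legal moves: none.
Count: 0.

0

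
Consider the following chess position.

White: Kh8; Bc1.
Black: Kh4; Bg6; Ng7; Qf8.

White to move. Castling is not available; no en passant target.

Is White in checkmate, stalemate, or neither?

checkmate

White to move; white king on h8.
In check: yes, from the black queen on f8.
King squares — g7: attacked by Qf8; h7: attacked by Bg6; g8: attacked by Qf8.
Legal moves for White: none.
In check with no legal moves → checkmate.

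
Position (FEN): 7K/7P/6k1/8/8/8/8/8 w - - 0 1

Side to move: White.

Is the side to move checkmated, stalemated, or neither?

neither

White to move; white king on h8.
In check: no.
Legal moves for White: Kg8.
White has 1 legal move and is not in check → neither.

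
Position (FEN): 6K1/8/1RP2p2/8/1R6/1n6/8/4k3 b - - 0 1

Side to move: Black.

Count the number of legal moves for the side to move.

Black to move; king on e1.
In check: no.
Legal moves: Nc5, Na5, Nd4, Nd2, Nc1, Na1, Kf2, Ke2, Kd2, Kf1, Kd1, f5.
Count: 12.

12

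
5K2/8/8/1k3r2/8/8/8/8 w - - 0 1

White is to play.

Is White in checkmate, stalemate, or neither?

neither

White to move; white king on f8.
In check: yes, from the black rook on f5.
King squares — e7: available; f7: attacked by Rf5; g7: available; e8: available; g8: available.
Legal moves for White: Kg8, Ke8, Kg7, Ke7.
White is in check but has 4 legal moves → neither.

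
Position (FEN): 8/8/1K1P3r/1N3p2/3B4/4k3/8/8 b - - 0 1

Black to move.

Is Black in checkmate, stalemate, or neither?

Black to move; black king on e3.
In check: yes, from the white bishop on d4.
King squares — d2: available; e2: available; f2: attacked by Bd4; d3: available; f3: available; d4: attacked by Nb5; e4: available; f4: available.
Legal moves for Black: Kf4, Ke4, Kf3, Kd3, Ke2, Kd2.
Black is in check but has 6 legal moves → neither.

neither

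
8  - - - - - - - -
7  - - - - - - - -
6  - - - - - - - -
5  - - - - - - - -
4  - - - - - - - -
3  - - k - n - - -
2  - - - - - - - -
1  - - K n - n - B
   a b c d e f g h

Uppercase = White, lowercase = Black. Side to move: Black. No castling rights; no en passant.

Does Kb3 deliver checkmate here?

After Kb3: white king on c1; in check: no.
White is not in check, so this cannot be checkmate.

no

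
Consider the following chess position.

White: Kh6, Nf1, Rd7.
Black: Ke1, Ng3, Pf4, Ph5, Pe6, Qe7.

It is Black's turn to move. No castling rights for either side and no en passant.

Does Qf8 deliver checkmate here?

After Qf8: white king on h6; in check: yes, from the black queen on f8.
White has 4 legal replies: Kh7, Kg6, Kg5, Rg7.
In check but a legal move exists → not checkmate.

no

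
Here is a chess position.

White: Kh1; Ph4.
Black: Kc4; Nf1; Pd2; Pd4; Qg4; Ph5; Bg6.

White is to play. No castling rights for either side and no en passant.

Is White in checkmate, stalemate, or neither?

stalemate

White to move; white king on h1.
In check: no.
King squares — g1: attacked by Qg4; g2: attacked by Qg4; h2: attacked by Nf1.
Legal moves for White: none.
Not in check and no legal moves → stalemate.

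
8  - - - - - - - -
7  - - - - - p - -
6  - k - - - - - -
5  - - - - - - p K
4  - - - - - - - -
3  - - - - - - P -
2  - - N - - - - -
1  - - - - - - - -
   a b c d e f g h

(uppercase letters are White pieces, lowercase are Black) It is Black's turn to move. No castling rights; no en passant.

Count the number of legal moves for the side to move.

Black to move; king on b6.
In check: no.
Legal moves: Kc7, Kb7, Ka7, Kc6, Ka6, Kc5, Kb5, Ka5, f6, g4, f5.
Count: 11.

11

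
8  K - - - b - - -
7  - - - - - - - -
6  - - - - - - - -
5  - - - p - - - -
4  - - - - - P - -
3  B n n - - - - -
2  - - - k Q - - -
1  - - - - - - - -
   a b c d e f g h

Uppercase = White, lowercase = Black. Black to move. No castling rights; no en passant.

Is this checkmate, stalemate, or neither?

Black to move; black king on d2.
In check: yes, from the white queen on e2.
King squares — c1: attacked by Ba3; d1: attacked by Qe2; e1: attacked by Qe2; c2: attacked by Qe2; e2: available; c3: own knight; d3: attacked by Qe2; e3: attacked by Qe2.
Legal moves for Black: Kxe2, Nxe2.
Black is in check but has 2 legal moves → neither.

neither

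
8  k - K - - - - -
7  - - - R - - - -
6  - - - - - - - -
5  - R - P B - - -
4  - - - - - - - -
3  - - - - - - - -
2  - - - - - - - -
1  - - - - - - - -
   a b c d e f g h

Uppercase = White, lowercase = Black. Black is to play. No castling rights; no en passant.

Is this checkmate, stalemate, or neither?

stalemate

Black to move; black king on a8.
In check: no.
King squares — a7: attacked by Rd7; b7: attacked by Rb5; b8: attacked by Rb5.
Legal moves for Black: none.
Not in check and no legal moves → stalemate.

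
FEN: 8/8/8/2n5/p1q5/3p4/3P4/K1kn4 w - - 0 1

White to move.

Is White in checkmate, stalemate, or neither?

White to move; white king on a1.
In check: no.
King squares — b1: attacked by Kc1; a2: attacked by Qc4; b2: attacked by Kc1.
Legal moves for White: none.
Not in check and no legal moves → stalemate.

stalemate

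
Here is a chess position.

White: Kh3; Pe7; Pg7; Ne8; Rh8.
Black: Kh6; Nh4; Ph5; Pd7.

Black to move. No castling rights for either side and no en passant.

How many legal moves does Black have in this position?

2

Black to move; king on h6.
In check: yes, from the white rook on h8.
Legal moves: Kg6, Kg5.
Count: 2.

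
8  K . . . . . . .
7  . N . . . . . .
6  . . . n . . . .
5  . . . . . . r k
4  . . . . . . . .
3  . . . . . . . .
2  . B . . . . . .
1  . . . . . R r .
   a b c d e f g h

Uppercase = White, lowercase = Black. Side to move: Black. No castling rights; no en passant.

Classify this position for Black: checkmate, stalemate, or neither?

neither

Black to move; black king on h5.
In check: no.
Legal moves for Black include: Ne8, Nc8, Nf7, Nxb7, Nf5, Nb5, Ne4, Nc4, Kh6, Kg6, Kh4, Kg4, Rg8+, Rg7, Rg6, Rf5, Re5, Rd5, ... (list truncated; more exist).
Black has legal moves and is not in check → neither.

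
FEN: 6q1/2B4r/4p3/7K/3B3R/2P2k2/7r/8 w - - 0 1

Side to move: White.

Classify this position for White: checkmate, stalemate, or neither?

White to move; white king on h5.
In check: yes, from the black rook on h7.
King squares — g4: attacked by Kf3; h4: own rook; g5: attacked by Qg8; g6: attacked by Qg8; h6: attacked by Rh7.
Legal moves for White: none.
In check with no legal moves → checkmate.

checkmate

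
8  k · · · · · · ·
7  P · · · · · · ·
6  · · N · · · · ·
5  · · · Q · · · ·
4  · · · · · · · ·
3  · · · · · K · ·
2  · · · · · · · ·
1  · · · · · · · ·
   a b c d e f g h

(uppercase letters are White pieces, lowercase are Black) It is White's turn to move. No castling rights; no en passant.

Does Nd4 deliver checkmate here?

no

After Nd4: black king on a8; in check: yes, from the white queen on d5.
Black has 1 legal reply: Kxa7.
In check but a legal move exists → not checkmate.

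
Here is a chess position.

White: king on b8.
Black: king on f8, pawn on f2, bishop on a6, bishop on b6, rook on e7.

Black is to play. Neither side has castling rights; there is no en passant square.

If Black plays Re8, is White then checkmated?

yes

After Re8: white king on b8; in check: yes, from the black rook on e8.
King squares — a7: attacked by Bb6; b7: attacked by Ba6; c7: attacked by Bb6; a8: attacked by Re8; c8: attacked by Ba6.
White has no legal moves → checkmate.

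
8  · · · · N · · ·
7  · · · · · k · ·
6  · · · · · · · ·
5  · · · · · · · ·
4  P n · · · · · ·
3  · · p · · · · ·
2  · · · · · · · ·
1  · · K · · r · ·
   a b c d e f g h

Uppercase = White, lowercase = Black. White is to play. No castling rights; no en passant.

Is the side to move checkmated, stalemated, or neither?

White to move; white king on c1.
In check: yes, from the black rook on f1.
King squares — b1: attacked by Rf1; d1: attacked by Rf1; b2: attacked by Pc3; c2: attacked by Nb4; d2: attacked by Pc3.
Legal moves for White: none.
In check with no legal moves → checkmate.

checkmate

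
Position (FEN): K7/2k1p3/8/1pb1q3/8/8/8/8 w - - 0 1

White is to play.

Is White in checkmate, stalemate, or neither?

White to move; white king on a8.
In check: no.
King squares — a7: attacked by Bc5; b7: attacked by Kc7; b8: attacked by Kc7.
Legal moves for White: none.
Not in check and no legal moves → stalemate.

stalemate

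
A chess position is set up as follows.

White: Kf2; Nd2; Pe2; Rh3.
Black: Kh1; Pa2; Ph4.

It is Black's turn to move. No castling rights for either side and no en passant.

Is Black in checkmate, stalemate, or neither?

checkmate

Black to move; black king on h1.
In check: yes, from the white rook on h3.
King squares — g1: attacked by Kf2; g2: attacked by Kf2; h2: attacked by Rh3.
Legal moves for Black: none.
In check with no legal moves → checkmate.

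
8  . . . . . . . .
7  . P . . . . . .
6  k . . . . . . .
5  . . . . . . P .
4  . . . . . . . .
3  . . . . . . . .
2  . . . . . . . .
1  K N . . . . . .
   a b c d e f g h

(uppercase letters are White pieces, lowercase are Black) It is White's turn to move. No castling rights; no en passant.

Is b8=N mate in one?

no

After b8=N: black king on a6; in check: yes, from the white knight on b8.
Black has 5 legal replies: Kb7, Ka7, Kb6, Kb5, Ka5.
In check but a legal move exists → not checkmate.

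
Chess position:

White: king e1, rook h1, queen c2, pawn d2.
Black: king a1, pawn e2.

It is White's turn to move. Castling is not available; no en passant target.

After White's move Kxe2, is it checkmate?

After Kxe2: black king on a1; in check: yes, from the white rook on h1.
King squares — b1: attacked by Rh1; a2: attacked by Qc2; b2: attacked by Qc2.
Black has no legal moves → checkmate.

yes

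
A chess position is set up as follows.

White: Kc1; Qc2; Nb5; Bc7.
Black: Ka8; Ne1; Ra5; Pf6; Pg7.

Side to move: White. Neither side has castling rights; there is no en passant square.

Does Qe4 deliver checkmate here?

After Qe4: black king on a8; in check: yes, from the white queen on e4.
King squares — a7: attacked by Nb5; b7: attacked by Qe4; b8: attacked by Bc7.
Black has no legal moves → checkmate.

yes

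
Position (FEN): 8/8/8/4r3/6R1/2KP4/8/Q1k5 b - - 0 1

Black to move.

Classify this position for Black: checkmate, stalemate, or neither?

Black to move; black king on c1.
In check: yes, from the white queen on a1.
King squares — b1: attacked by Qa1; d1: attacked by Qa1; b2: attacked by Qa1; c2: attacked by Kc3; d2: attacked by Kc3.
Legal moves for Black: none.
In check with no legal moves → checkmate.

checkmate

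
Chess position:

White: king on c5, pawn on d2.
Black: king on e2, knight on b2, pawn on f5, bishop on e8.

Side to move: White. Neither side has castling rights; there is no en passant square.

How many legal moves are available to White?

7

White to move; king on c5.
In check: no.
Legal moves: Kd6, Kb6, Kd5, Kd4, Kb4, d3, d4.
Count: 7.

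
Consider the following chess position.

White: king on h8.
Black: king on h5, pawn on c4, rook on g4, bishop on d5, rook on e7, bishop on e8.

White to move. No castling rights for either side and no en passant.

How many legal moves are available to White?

White to move; king on h8.
In check: no.
Legal moves: none.
Count: 0.

0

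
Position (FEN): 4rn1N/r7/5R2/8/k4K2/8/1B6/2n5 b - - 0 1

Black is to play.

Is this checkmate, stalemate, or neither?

Black to move; black king on a4.
In check: no.
Legal moves for Black include: Nh7, Nd7, Ng6+, Ne6+, Rd8, Rc8, Rb8, Rea8, Ree7, Re6, Re5, Re4+, Re3, Re2, Re1, Raa8, Rh7, Rg7, ... (list truncated; more exist).
Black has legal moves and is not in check → neither.

neither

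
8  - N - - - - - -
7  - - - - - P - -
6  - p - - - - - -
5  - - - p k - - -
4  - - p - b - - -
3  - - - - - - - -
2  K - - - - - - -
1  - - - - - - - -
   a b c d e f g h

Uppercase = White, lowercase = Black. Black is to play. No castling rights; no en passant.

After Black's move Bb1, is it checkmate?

After Bb1: white king on a2; in check: yes, from the black bishop on b1.
White has 4 legal replies: Ka3, Kb2, Kxb1, Ka1.
In check but a legal move exists → not checkmate.

no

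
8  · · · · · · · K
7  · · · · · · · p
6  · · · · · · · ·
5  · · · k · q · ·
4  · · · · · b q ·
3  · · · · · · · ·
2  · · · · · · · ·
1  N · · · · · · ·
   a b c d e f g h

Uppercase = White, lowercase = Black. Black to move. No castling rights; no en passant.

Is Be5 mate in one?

After Be5: white king on h8; in check: yes, from the black bishop on e5.
King squares — g7: attacked by Qg4; h7: attacked by Qf5; g8: attacked by Qg4.
White has no legal moves → checkmate.

yes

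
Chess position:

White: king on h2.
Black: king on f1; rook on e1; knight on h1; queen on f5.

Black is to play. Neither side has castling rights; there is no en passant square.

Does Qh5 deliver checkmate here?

yes

After Qh5: white king on h2; in check: yes, from the black queen on h5.
King squares — g1: attacked by Kf1; h1: attacked by Qh5; g2: attacked by Kf1; g3: attacked by Nh1; h3: attacked by Qh5.
White has no legal moves → checkmate.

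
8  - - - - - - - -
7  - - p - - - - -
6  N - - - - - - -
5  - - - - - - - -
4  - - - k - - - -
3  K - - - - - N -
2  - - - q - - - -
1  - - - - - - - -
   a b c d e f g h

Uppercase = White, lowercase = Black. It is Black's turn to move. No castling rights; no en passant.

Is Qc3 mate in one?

no

After Qc3: white king on a3; in check: yes, from the black queen on c3.
White has 2 legal replies: Ka4, Ka2.
In check but a legal move exists → not checkmate.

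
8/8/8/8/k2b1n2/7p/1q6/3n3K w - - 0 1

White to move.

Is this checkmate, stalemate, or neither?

White to move; white king on h1.
In check: no.
King squares — g1: attacked by Bd4; g2: attacked by Qb2; h2: attacked by Qb2.
Legal moves for White: none.
Not in check and no legal moves → stalemate.

stalemate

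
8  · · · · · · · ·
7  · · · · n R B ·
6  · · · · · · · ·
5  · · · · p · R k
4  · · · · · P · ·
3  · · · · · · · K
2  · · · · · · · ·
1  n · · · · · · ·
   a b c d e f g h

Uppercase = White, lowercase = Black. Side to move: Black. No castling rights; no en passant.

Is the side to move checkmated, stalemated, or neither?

Black to move; black king on h5.
In check: yes, from the white rook on g5.
King squares — g4: attacked by Kh3; h4: attacked by Kh3; g5: attacked by Pf4; g6: attacked by Rg5; h6: attacked by Bg7.
Legal moves for Black: none.
In check with no legal moves → checkmate.

checkmate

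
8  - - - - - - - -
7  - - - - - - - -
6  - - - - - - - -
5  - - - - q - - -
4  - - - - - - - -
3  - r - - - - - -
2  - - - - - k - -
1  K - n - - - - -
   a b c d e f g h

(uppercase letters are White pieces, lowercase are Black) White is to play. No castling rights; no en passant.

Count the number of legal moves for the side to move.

White to move; king on a1.
In check: yes, from the black queen on e5.
Legal moves: none.
Count: 0.

0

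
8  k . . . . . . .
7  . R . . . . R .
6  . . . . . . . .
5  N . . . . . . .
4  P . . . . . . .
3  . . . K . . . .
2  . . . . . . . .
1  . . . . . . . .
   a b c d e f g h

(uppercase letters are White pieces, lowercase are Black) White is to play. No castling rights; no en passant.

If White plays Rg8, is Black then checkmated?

yes

After Rg8: black king on a8; in check: yes, from the white rook on g8.
King squares — a7: attacked by Rb7; b7: attacked by Na5; b8: attacked by Rb7.
Black has no legal moves → checkmate.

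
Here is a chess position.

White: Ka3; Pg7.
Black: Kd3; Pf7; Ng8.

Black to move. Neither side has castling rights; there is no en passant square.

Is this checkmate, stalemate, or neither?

Black to move; black king on d3.
In check: no.
Legal moves for Black: Ne7, Nh6, Nf6, Ke4, Kd4, Kc4, Ke3, Kc3, Ke2, Kd2, Kc2, f6, f5.
Black has 13 legal moves and is not in check → neither.

neither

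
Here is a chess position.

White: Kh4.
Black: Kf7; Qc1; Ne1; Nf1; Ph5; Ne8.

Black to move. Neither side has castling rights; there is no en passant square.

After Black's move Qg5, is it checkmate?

no

After Qg5: white king on h4; in check: yes, from the black queen on g5.
White has 2 legal replies: Kxg5, Kh3.
In check but a legal move exists → not checkmate.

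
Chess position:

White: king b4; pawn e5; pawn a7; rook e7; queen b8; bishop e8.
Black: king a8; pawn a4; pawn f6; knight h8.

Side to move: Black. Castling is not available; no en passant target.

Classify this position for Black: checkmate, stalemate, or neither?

checkmate

Black to move; black king on a8.
In check: yes, from the white queen on b8.
King squares — a7: attacked by Re7; b7: attacked by Re7; b8: attacked by Pa7.
Legal moves for Black: none.
In check with no legal moves → checkmate.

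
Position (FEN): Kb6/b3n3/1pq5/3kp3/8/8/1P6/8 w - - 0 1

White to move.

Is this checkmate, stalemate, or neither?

White to move; white king on a8.
In check: yes, from the black queen on c6.
King squares — a7: attacked by Bb8; b7: attacked by Qc6; b8: attacked by Ba7.
Legal moves for White: none.
In check with no legal moves → checkmate.

checkmate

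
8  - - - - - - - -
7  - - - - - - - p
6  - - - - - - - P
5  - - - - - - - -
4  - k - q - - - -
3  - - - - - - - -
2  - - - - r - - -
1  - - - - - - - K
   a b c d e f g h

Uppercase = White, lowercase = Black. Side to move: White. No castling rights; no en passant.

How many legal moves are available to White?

White to move; king on h1.
In check: no.
Legal moves: none.
Count: 0.

0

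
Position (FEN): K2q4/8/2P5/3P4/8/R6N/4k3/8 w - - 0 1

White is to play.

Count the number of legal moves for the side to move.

2

White to move; king on a8.
In check: yes, from the black queen on d8.
Legal moves: Kb7, Ka7.
Count: 2.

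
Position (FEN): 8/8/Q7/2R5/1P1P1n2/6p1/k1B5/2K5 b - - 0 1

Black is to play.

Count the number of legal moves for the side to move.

0

Black to move; king on a2.
In check: yes, from the white queen on a6.
Legal moves: none.
Count: 0.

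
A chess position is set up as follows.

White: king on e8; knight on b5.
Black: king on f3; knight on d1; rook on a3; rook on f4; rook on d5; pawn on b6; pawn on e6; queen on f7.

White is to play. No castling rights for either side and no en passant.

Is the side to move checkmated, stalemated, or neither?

White to move; white king on e8.
In check: yes, from the black queen on f7.
King squares — d7: attacked by Rd5; e7: attacked by Qf7; f7: attacked by Rf4; d8: attacked by Rd5; f8: attacked by Qf7.
Legal moves for White: none.
In check with no legal moves → checkmate.

checkmate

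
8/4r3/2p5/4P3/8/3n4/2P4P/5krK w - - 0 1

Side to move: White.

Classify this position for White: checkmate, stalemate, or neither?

White to move; white king on h1.
In check: yes, from the black rook on g1.
King squares — g1: attacked by Kf1; g2: attacked by Kf1; h2: own pawn.
Legal moves for White: none.
In check with no legal moves → checkmate.

checkmate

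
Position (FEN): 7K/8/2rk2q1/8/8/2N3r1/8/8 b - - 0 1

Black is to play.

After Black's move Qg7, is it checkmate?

After Qg7: white king on h8; in check: yes, from the black queen on g7.
King squares — g7: attacked by Rg3; h7: attacked by Qg7; g8: attacked by Qg7.
White has no legal moves → checkmate.

yes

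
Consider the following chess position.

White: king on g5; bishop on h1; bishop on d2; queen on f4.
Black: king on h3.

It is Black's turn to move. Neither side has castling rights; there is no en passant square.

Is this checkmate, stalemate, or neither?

stalemate

Black to move; black king on h3.
In check: no.
King squares — g2: attacked by Bh1; h2: attacked by Qf4; g3: attacked by Qf4; g4: attacked by Qf4; h4: attacked by Qf4.
Legal moves for Black: none.
Not in check and no legal moves → stalemate.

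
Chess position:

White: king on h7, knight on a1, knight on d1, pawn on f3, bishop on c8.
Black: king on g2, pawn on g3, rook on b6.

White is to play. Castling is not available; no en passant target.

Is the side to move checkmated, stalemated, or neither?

White to move; white king on h7.
In check: no.
Legal moves for White: Bd7, Bb7, Be6, Ba6, Bf5, Bg4, Bh3+, Kh8, Kg8, Kg7, Ne3+, Nc3, Nf2, Nb2, Nb3, Nc2, f4.
White has 17 legal moves and is not in check → neither.

neither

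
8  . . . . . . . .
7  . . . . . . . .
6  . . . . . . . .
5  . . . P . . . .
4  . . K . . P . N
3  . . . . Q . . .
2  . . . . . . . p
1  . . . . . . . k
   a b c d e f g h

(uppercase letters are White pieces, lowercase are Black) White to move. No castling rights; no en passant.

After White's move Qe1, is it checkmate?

yes

After Qe1: black king on h1; in check: yes, from the white queen on e1.
King squares — g1: attacked by Qe1; g2: attacked by Nh4; h2: own pawn.
Black has no legal moves → checkmate.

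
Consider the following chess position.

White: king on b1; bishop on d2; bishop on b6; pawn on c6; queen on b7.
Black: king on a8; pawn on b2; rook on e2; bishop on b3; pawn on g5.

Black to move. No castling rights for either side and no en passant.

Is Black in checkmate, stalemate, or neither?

Black to move; black king on a8.
In check: yes, from the white queen on b7.
King squares — a7: attacked by Bb6; b7: attacked by Pc6; b8: attacked by Qb7.
Legal moves for Black: none.
In check with no legal moves → checkmate.

checkmate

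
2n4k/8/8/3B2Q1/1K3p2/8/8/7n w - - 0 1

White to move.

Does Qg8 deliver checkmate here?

yes

After Qg8: black king on h8; in check: yes, from the white queen on g8.
King squares — g7: attacked by Qg8; h7: attacked by Qg8; g8: attacked by Bd5.
Black has no legal moves → checkmate.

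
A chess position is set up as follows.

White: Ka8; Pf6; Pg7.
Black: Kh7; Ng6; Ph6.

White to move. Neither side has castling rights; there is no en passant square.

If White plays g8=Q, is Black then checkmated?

no

After g8=Q: black king on h7; in check: yes, from the white queen on g8.
Black has 1 legal reply: Kxg8.
In check but a legal move exists → not checkmate.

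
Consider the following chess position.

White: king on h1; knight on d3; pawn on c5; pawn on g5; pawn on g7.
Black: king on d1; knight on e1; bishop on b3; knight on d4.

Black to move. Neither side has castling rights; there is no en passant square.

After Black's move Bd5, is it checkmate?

After Bd5: white king on h1; in check: yes, from the black bishop on d5.
White has 2 legal replies: Kh2, Kg1.
In check but a legal move exists → not checkmate.

no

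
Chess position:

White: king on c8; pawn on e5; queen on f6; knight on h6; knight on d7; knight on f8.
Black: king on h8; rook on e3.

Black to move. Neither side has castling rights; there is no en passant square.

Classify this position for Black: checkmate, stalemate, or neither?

checkmate

Black to move; black king on h8.
In check: yes, from the white queen on f6.
King squares — g7: attacked by Qf6; h7: attacked by Nf8; g8: attacked by Nh6.
Legal moves for Black: none.
In check with no legal moves → checkmate.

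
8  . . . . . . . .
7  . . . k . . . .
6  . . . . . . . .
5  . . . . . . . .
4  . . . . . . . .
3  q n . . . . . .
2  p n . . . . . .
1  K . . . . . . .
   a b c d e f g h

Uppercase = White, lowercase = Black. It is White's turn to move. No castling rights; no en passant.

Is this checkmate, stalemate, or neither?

White to move; white king on a1.
In check: yes, from the black knight on b3.
King squares — b1: attacked by Pa2; a2: attacked by Qa3; b2: attacked by Qa3.
Legal moves for White: none.
In check with no legal moves → checkmate.

checkmate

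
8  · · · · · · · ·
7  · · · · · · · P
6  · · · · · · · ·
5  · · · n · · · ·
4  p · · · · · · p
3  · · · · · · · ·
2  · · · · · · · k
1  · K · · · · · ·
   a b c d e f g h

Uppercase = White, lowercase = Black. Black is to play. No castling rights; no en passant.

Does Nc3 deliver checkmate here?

no

After Nc3: white king on b1; in check: yes, from the black knight on c3.
White has 4 legal replies: Kc2, Kb2, Kc1, Ka1.
In check but a legal move exists → not checkmate.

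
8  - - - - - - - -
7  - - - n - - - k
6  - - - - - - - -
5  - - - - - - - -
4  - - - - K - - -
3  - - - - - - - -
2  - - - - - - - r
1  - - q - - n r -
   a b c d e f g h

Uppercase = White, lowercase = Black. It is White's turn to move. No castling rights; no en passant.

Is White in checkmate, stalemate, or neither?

neither

White to move; white king on e4.
In check: no.
Legal moves for White: Kf5, Kd5, Kd4, Kf3, Kd3.
White has 5 legal moves and is not in check → neither.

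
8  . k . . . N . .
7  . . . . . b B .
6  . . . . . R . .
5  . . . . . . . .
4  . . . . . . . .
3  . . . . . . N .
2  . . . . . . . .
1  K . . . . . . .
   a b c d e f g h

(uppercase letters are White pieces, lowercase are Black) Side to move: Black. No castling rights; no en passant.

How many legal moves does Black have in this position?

Black to move; king on b8.
In check: no.
Legal moves: Kc8, Ka8, Kc7, Kb7, Ka7, Bg8, Be8, Bg6, Be6, Bh5, Bd5, Bc4, Bb3, Ba2.
Count: 14.

14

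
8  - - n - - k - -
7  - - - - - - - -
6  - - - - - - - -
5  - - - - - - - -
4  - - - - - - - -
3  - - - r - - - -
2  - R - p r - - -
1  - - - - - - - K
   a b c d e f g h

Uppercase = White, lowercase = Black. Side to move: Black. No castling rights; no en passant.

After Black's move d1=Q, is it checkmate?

After d1=Q: white king on h1; in check: yes, from the black queen on d1.
King squares — g1: attacked by Qd1; g2: attacked by Re2; h2: attacked by Re2.
White has no legal moves → checkmate.

yes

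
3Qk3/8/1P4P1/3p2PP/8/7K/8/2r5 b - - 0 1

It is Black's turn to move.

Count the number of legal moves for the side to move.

Black to move; king on e8.
In check: yes, from the white queen on d8.
Legal moves: Kxd8.
Count: 1.

1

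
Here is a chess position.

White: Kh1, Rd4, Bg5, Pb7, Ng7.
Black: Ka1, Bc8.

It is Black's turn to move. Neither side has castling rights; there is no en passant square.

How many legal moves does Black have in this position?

Black to move; king on a1.
In check: no.
Legal moves: Bd7, Bxb7+, Be6, Bf5, Bg4, Bh3, Kb2, Ka2, Kb1.
Count: 9.

9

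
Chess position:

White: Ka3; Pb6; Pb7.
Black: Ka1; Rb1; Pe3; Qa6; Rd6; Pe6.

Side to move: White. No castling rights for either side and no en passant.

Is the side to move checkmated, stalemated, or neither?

checkmate

White to move; white king on a3.
In check: yes, from the black queen on a6.
King squares — a2: attacked by Ka1; b2: attacked by Ka1; b3: attacked by Rb1; a4: attacked by Qa6; b4: attacked by Rb1.
Legal moves for White: none.
In check with no legal moves → checkmate.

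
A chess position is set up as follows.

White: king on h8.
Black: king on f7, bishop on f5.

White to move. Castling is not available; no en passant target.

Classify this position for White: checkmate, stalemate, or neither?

White to move; white king on h8.
In check: no.
King squares — g7: attacked by Kf7; h7: attacked by Bf5; g8: attacked by Kf7.
Legal moves for White: none.
Not in check and no legal moves → stalemate.

stalemate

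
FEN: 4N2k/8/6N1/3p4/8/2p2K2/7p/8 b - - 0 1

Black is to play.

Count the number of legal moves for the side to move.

2

Black to move; king on h8.
In check: yes, from the white knight on g6.
Legal moves: Kg8, Kh7.
Count: 2.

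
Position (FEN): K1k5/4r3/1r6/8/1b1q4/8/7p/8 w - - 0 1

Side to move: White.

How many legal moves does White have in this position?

White to move; king on a8.
In check: no.
Legal moves: none.
Count: 0.

0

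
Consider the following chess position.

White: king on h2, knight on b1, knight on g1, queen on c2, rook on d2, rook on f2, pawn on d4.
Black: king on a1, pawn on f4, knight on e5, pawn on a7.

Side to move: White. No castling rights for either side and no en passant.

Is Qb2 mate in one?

yes

After Qb2: black king on a1; in check: yes, from the white queen on b2.
King squares — b1: attacked by Qb2; a2: attacked by Qb2; b2: attacked by Rd2.
Black has no legal moves → checkmate.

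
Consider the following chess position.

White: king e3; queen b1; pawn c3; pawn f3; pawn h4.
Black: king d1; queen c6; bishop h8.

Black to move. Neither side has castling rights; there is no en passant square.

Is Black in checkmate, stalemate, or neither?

checkmate

Black to move; black king on d1.
In check: yes, from the white queen on b1.
King squares — c1: attacked by Qb1; e1: attacked by Qb1; c2: attacked by Qb1; d2: attacked by Ke3; e2: attacked by Ke3.
Legal moves for Black: none.
In check with no legal moves → checkmate.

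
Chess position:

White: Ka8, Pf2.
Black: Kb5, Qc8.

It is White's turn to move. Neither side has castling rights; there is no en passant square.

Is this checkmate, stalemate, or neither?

White to move; white king on a8.
In check: yes, from the black queen on c8.
King squares — a7: available; b7: attacked by Qc8; b8: attacked by Qc8.
Legal moves for White: Ka7.
White is in check but has 1 legal move → neither.

neither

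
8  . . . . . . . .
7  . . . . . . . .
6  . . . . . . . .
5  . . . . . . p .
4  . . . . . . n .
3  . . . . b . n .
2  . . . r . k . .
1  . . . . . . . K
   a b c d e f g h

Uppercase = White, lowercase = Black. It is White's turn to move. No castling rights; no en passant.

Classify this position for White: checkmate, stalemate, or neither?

White to move; white king on h1.
In check: yes, from the black knight on g3.
King squares — g1: attacked by Kf2; g2: attacked by Kf2; h2: attacked by Ng4.
Legal moves for White: none.
In check with no legal moves → checkmate.

checkmate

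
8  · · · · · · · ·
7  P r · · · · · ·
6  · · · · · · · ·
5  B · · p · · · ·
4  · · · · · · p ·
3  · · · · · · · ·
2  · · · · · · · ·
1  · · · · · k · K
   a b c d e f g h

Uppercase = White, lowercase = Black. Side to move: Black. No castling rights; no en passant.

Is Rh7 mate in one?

After Rh7: white king on h1; in check: yes, from the black rook on h7.
King squares — g1: attacked by Kf1; g2: attacked by Kf1; h2: attacked by Rh7.
White has no legal moves → checkmate.

yes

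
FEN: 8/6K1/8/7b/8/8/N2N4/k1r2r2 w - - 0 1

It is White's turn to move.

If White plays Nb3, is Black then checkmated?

After Nb3: black king on a1; in check: yes, from the white knight on b3.
Black has 3 legal replies: Kb2, Kxa2, Kb1.
In check but a legal move exists → not checkmate.

no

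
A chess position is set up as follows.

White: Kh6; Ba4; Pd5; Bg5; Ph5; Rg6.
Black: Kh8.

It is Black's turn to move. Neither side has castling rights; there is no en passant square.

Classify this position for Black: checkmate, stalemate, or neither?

Black to move; black king on h8.
In check: no.
King squares — g7: attacked by Rg6; h7: attacked by Kh6; g8: attacked by Rg6.
Legal moves for Black: none.
Not in check and no legal moves → stalemate.

stalemate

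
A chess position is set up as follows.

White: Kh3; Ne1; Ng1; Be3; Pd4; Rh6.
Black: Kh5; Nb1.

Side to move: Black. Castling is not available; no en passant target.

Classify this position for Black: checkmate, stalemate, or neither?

checkmate

Black to move; black king on h5.
In check: yes, from the white rook on h6.
King squares — g4: attacked by Kh3; h4: attacked by Kh3; g5: attacked by Be3; g6: attacked by Rh6; h6: attacked by Be3.
Legal moves for Black: none.
In check with no legal moves → checkmate.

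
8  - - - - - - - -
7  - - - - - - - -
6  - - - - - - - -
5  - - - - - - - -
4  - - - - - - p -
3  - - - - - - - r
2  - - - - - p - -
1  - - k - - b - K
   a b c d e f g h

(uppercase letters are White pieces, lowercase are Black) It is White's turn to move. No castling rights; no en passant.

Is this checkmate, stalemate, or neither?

checkmate

White to move; white king on h1.
In check: yes, from the black rook on h3.
King squares — g1: attacked by Pf2; g2: attacked by Bf1; h2: attacked by Rh3.
Legal moves for White: none.
In check with no legal moves → checkmate.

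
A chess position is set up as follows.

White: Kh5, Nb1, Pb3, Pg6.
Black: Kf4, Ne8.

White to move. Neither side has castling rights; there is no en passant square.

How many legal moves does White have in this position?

White to move; king on h5.
In check: no.
Legal moves: Kh6, Kh4, Nc3, Na3, Nd2, g7, b4.
Count: 7.

7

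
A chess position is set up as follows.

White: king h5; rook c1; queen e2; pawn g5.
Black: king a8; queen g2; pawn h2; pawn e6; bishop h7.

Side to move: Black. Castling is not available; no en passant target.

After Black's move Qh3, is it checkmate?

After Qh3: white king on h5; in check: yes, from the black queen on h3.
King squares — g4: attacked by Qh3; h4: attacked by Qh3; g5: own pawn; g6: attacked by Bh7; h6: attacked by Qh3.
White has no legal moves → checkmate.

yes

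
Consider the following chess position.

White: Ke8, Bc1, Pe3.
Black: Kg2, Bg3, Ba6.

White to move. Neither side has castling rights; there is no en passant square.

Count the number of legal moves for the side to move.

9

White to move; king on e8.
In check: no.
Legal moves: Kf8, Kd8, Kf7, Ke7, Kd7, Ba3, Bd2, Bb2, e4.
Count: 9.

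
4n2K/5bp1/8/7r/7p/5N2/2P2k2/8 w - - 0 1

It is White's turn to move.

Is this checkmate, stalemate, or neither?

White to move; white king on h8.
In check: yes, from the black rook on h5.
King squares — g7: attacked by Ne8; h7: attacked by Rh5; g8: attacked by Bf7.
Legal moves for White: none.
In check with no legal moves → checkmate.

checkmate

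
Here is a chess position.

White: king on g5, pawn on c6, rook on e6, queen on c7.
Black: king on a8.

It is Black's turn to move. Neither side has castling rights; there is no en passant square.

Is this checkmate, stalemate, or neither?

Black to move; black king on a8.
In check: no.
King squares — a7: attacked by Qc7; b7: attacked by Pc6; b8: attacked by Qc7.
Legal moves for Black: none.
Not in check and no legal moves → stalemate.

stalemate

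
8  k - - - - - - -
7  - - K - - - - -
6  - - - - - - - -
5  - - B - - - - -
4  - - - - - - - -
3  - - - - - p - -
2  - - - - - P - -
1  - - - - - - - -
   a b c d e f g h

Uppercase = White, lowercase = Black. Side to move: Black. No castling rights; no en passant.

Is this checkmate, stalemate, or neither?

stalemate

Black to move; black king on a8.
In check: no.
King squares — a7: attacked by Bc5; b7: attacked by Kc7; b8: attacked by Kc7.
Legal moves for Black: none.
Not in check and no legal moves → stalemate.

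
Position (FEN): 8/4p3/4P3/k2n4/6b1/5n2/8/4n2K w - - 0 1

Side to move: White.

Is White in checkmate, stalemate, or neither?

White to move; white king on h1.
In check: no.
King squares — g1: attacked by Nf3; g2: attacked by Ne1; h2: attacked by Nf3.
Legal moves for White: none.
Not in check and no legal moves → stalemate.

stalemate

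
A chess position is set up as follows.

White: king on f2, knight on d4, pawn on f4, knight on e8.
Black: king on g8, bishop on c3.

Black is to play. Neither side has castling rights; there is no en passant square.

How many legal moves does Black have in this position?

Black to move; king on g8.
In check: no.
Legal moves: Kh8, Kf8, Kh7, Kf7, Ba5, Bxd4+, Bb4, Bd2, Bb2, Be1+, Ba1.
Count: 11.

11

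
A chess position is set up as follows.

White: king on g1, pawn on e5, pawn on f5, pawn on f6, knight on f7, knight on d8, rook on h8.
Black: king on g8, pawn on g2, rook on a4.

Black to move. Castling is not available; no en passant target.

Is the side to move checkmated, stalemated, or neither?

checkmate

Black to move; black king on g8.
In check: yes, from the white rook on h8.
King squares — f7: attacked by Nd8; g7: attacked by Pf6; h7: attacked by Rh8; f8: attacked by Rh8; h8: attacked by Nf7.
Legal moves for Black: none.
In check with no legal moves → checkmate.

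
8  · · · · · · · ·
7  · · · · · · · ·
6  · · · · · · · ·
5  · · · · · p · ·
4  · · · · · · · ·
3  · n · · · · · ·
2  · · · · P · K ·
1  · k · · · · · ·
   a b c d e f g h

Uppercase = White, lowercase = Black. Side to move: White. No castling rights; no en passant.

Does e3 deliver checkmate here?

After e3: black king on b1; in check: no.
Black is not in check, so this cannot be checkmate.

no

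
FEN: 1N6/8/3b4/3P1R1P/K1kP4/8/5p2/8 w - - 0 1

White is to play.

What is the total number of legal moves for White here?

13

White to move; king on a4.
In check: no.
Legal moves: Nd7, Nc6, Na6, Rf8, Rf7, Rf6, Rg5, Re5, Rf4, Rf3, Rxf2, Ka5, h6.
Count: 13.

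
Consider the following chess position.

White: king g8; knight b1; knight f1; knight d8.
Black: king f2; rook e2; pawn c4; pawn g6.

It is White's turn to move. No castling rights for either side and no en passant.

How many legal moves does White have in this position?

16

White to move; king on g8.
In check: no.
Legal moves: Kh8, Kf8, Kh7, Kg7, Kf7, Nf7, Nb7, Ne6, Nc6, Ng3, Ne3, Nh2, Nfd2, Nc3, Na3, Nbd2.
Count: 16.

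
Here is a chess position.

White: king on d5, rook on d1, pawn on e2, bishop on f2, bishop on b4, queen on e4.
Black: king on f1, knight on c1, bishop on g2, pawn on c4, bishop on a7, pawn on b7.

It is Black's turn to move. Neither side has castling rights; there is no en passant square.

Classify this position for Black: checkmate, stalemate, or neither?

neither

Black to move; black king on f1.
In check: yes, from the white rook on d1.
King squares — e1: attacked by Rd1; g1: attacked by Rd1; e2: attacked by Qe4; f2: available; g2: own bishop.
Legal moves for Black: Kxf2.
Black is in check but has 1 legal move → neither.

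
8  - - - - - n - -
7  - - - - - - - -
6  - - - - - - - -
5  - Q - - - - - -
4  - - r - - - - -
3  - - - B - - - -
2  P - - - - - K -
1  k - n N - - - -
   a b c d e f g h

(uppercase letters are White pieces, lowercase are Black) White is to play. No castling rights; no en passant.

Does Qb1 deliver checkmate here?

After Qb1: black king on a1; in check: yes, from the white queen on b1.
King squares — b1: attacked by Bd3; a2: attacked by Qb1; b2: attacked by Qb1.
Black has no legal moves → checkmate.

yes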